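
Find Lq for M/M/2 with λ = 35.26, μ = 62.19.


a = λ/μ = 0.5670; ρ = a/2 = 0.2835
P₀ = 0.558256
Lq = P₀·a^c·ρ / (c!·(1−ρ)²) = 0.558256·0.32146·0.2835/(2·0.51339)
= 0.04955

Final: 0.04955


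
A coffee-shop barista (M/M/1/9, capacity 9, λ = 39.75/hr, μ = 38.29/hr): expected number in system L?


ρ = 39.75/38.29 = 1.0381
L = ρ[1 − (K+1)ρ^K + Kρ^(K+1)] / [(1−ρ)(1−ρ^(K+1))]
Numerator: 1.0381·(1 − 10·1.400444 + 9·1.453844) = 0.083203
Denominator: (-0.03813)·(-0.453844) = 0.017305
L = 0.083203/0.017305 = 4.8080

Final: 4.8080


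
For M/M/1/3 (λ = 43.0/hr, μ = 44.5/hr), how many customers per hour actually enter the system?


ρ = 0.9663; P_K = (1−ρ)ρ^3/(1−ρ^4) = 0.237292
λ_eff = λ(1 − P_K) = 43.0·(1 − 0.237292) = 43.0·0.762708 = 32.7964 /hr

Final: 32.7964 /hr


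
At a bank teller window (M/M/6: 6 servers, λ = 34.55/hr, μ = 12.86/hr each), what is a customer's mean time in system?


a = 2.6866; ρ = 0.4478; P₀ = 0.067519
Lq = P₀·a^c·ρ/(c!(1−ρ)²) = 0.05178
Wq = Lq/λ = 0.05178/34.55 = 0.001499 hr
W = Wq + 1/μ = 0.001499 + 0.07776 = 0.07926 hr

Final: 0.07926 hr


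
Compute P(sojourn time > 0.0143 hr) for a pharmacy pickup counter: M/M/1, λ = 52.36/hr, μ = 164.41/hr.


W ~ Exponential(μ−λ) for M/M/1.
μ − λ = 164.41 − 52.36 = 112.0500
P(W > t) = e^{−(μ−λ)t} = e^{−1.6023} = 0.201430

Final: 0.201430


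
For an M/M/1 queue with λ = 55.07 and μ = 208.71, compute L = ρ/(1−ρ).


ρ = λ/μ = 55.07/208.71 = 0.2639
L = ρ/(1−ρ) = 0.2639/(1 − 0.2639) = 0.2639/0.7361 = 0.3584

Final: 0.3584


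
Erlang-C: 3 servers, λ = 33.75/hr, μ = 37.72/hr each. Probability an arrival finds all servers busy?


a = λ/μ = 0.8948; ρ = a/3 = 0.2983
P₀ = 0.405652 (from M/M/c formula)
C(c,a) = [a^c/(c!(1−ρ))]·P₀ = [0.71632/(6·0.7017)]·0.405652
= 0.17013·0.405652 = 0.069012

Final: 0.069012


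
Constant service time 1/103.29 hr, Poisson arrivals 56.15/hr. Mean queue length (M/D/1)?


ρ = 56.15/103.29 = 0.5436
M/D/1: Lq = ρ²/(2(1−ρ)) = 0.2955/(2·0.4564) = 0.32376

Final: 0.32376


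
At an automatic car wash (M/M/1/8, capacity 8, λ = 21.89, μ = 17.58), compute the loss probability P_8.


ρ = λ/μ = 21.89/17.58 = 1.2452
P_K = (1−ρ)ρ^K/(1−ρ^(K+1)) = (-0.2452·5.778500)/(1 − 7.195186)
= -1.416686/-6.195186 = 0.228675

Final: 0.228675


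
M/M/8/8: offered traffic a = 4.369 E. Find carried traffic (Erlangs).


B(8,4.369) = 0.043187 (Erlang-B)
Carried load = a(1 − B) = 4.369·(1 − 0.043187) = 4.369·0.956813 = 4.1803 E

Final: 4.1803 Erlangs


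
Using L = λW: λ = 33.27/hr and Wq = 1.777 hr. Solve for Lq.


Lq = λWq = 33.27·1.777 = 59.1208

Final: 59.1208


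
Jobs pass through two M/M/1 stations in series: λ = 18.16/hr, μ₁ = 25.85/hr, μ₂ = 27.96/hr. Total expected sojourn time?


Each node sees arrival rate λ = 18.16/hr (tandem ⇒ throughput preserved).
W₁ = 1/(μ₁−λ) = 1/(25.85−18.16) = 0.13004 hr
W₂ = 1/(μ₂−λ) = 1/(27.96−18.16) = 0.10204 hr
W_total = W₁ + W₂ = 0.13004 + 0.10204 = 0.23208 hr

Final: 0.23208 hr


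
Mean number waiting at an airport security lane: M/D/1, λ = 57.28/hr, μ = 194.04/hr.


ρ = 57.28/194.04 = 0.2952
M/D/1: Lq = ρ²/(2(1−ρ)) = 0.08714/(2·0.7048) = 0.06182

Final: 0.06182


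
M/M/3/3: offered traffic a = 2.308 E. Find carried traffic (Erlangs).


B(3,2.308) = 0.255479 (Erlang-B)
Carried load = a(1 − B) = 2.308·(1 − 0.255479) = 2.308·0.744521 = 1.7184 E

Final: 1.7184 Erlangs


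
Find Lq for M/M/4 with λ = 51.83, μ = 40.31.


a = λ/μ = 1.2858; ρ = a/4 = 0.3214
P₀ = 0.275139
Lq = P₀·a^c·ρ / (c!·(1−ρ)²) = 0.275139·2.73321·0.3214/(24·0.46044)
= 0.02188

Final: 0.02188


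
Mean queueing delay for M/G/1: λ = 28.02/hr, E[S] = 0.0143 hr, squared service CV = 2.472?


ρ = λ·E[S] = 28.02·0.0143 = 0.4007
E[S²] = E[S]²(1+C_s²) = 0.0143²·(1+2.472) = 0.0007100
Wq = λ·E[S²]/(2(1−ρ)) = 28.02·0.0007100/(2·0.5993) = 0.01660 hr

Final: 0.01660 hr


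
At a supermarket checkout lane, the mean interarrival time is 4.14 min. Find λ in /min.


λ = 1/(interarrival time) in consistent units.
1 minute = 1 min, so λ = 1/4.14 = 0.2415 per minute

Final: 0.2415 /min


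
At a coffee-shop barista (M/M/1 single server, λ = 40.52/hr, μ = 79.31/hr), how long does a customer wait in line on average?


ρ = 40.52/79.31 = 0.5109
Wq = ρ/(μ−λ) = 0.5109/(79.31 − 40.52) = 0.5109/38.79 = 0.01317 hr

Final: 0.01317 hr


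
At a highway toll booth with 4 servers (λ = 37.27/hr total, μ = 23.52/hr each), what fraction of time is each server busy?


ρ = λ/(cμ) = 37.27/(4·23.52) = 37.27/94.08 = 0.3962

Final: 0.3962


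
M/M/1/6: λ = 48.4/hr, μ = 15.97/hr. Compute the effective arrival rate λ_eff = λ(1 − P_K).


ρ = 3.0307; P_K = (1−ρ)ρ^6/(1−ρ^7) = 0.670327
λ_eff = λ(1 − P_K) = 48.4·(1 − 0.670327) = 48.4·0.329673 = 15.9562 /hr

Final: 15.9562 /hr


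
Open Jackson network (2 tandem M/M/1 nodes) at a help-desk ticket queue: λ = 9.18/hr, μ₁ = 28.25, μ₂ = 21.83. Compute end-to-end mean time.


Each node sees arrival rate λ = 9.18/hr (tandem ⇒ throughput preserved).
W₁ = 1/(μ₁−λ) = 1/(28.25−9.18) = 0.05244 hr
W₂ = 1/(μ₂−λ) = 1/(21.83−9.18) = 0.07905 hr
W_total = W₁ + W₂ = 0.05244 + 0.07905 = 0.13149 hr

Final: 0.13149 hr


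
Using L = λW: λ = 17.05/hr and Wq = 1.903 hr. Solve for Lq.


Lq = λWq = 17.05·1.903 = 32.4462

Final: 32.4462


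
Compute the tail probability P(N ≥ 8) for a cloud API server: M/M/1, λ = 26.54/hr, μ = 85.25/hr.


ρ = 26.54/85.25 = 0.3113
P(N ≥ n) = ρ^n = 0.3113^8 = 0.00008824

Final: 0.00008824


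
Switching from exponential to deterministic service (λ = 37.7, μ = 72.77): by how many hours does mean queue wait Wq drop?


ρ = 37.7/72.77 = 0.5181
Wq(M/M/1) = ρ/(μ−λ) = 0.5181/35.07 = 0.01477 hr
Wq(M/D/1) = ρ/(2(μ−λ)) = 0.007386 hr
Savings = 0.01477 − 0.007386 = 0.007386 hr

Final: 0.007386 hr


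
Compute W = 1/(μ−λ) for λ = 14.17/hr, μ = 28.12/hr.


W = 1/(μ−λ) = 1/(28.12 − 14.17) = 1/13.95 = 0.07168 hr

Final: 0.07168 hr


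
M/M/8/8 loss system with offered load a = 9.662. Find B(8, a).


B(c,a) = (a^c/c!) / Σ_{k=0}^{c} a^k/k!
a^8/8! = 1883.717367
Σ terms (k=0..8): 1.00000 + 9.66200 + 46.67712 + 150.33145 + 363.12562 + 701.70395 + 1129.97726 + 1559.69147 + 1883.71737 = 5845.886229
B = 1883.717367/5845.886229 = 0.322230

Final: 0.322230


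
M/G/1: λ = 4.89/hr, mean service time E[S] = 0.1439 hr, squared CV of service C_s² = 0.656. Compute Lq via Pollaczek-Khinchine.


ρ = λ·E[S] = 4.89·0.1439 = 0.7037
Lq = ρ²(1+C_s²)/(2(1−ρ)) = 0.4952·(1+0.656)/(2·0.2963)
= 0.4952·1.6560/0.5927 = 1.38355

Final: 1.38355


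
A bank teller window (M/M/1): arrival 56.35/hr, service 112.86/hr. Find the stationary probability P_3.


ρ = 56.35/112.86 = 0.4993
P_n = (1−ρ)·ρ^n = (1 − 0.4993)·0.4993^3 = 0.5007·0.124469 = 0.062323

Final: 0.062323


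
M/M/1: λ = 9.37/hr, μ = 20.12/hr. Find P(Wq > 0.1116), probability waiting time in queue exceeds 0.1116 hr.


ρ = 9.37/20.12 = 0.4657
P(Wq > t) = ρ·e^{−(μ−λ)t} = 0.4657·e^{−1.1997}
= 0.4657·0.301285 = 0.140310

Final: 0.140310


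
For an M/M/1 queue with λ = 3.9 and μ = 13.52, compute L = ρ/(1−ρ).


ρ = λ/μ = 3.9/13.52 = 0.2885
L = ρ/(1−ρ) = 0.2885/(1 − 0.2885) = 0.2885/0.7115 = 0.4054

Final: 0.4054


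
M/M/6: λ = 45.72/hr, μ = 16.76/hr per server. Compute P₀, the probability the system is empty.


a = λ/μ = 45.72/16.76 = 2.7279; ρ = a/c = 0.4547
Σ_{k=0}^{5} a^k/k! (terms k=0..5) = 1.00000 + 2.72792 + 3.72078 + 3.38334 + 2.30737 + 1.25887 = 14.39828
Tail: a^6/(6!(1−ρ)) = 412.09111/(720·0.5453) = 1.04951
P₀ = 1/(14.39828 + 1.04951) = 1/15.44780 = 0.064734

Final: 0.064734


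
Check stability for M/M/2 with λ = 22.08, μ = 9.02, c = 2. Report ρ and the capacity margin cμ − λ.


Total capacity cμ = 2·9.02 = 18.04/hr
ρ = λ/(cμ) = 22.08/18.04 = 1.2239
Stable ⇔ ρ < 1: NO
Spare capacity = cμ − λ = 18.04 − 22.08 = -4.04/hr

Final: ρ = 1.2239; unstable; margin = -4.04/hr


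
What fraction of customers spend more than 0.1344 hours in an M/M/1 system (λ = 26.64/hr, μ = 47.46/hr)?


W ~ Exponential(μ−λ) for M/M/1.
μ − λ = 47.46 − 26.64 = 20.8200
P(W > t) = e^{−(μ−λ)t} = e^{−2.7982} = 0.060919

Final: 0.060919


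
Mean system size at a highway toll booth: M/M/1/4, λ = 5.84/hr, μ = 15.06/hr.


ρ = 5.84/15.06 = 0.3878
L = ρ[1 − (K+1)ρ^K + Kρ^(K+1)] / [(1−ρ)(1−ρ^(K+1))]
Numerator: 0.3878·(1 − 5·0.022613 + 4·0.008769) = 0.357540
Denominator: (0.6122)·(0.991231) = 0.606849
L = 0.357540/0.606849 = 0.5892

Final: 0.5892


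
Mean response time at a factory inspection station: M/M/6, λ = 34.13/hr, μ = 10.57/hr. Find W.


a = 3.2289; ρ = 0.5382; P₀ = 0.038587
Lq = P₀·a^c·ρ/(c!(1−ρ)²) = 0.15325
Wq = Lq/λ = 0.15325/34.13 = 0.004490 hr
W = Wq + 1/μ = 0.004490 + 0.09461 = 0.09910 hr

Final: 0.09910 hr


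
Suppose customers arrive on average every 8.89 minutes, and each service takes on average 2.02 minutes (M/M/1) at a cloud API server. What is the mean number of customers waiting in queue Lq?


λ = 60/8.89 = 6.7492 /hr
μ = 60/2.02 = 29.7030 /hr
ρ = λ/μ = 6.7492/29.7030 = 0.2272
Lq = ρ²/(1−ρ) = 0.05163/0.7728 = 0.06681

Final: 0.06681


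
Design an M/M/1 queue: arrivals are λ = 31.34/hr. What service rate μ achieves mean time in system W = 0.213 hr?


W = 1/(μ−λ) ⇒ μ − λ = 1/W = 1/0.213 = 4.6948
μ = λ + 1/W = 31.34 + 4.6948 = 36.0348 per hr

Final: 36.0348 /hr


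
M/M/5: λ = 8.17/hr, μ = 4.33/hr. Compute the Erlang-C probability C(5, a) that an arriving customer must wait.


a = λ/μ = 1.8868; ρ = a/5 = 0.3774
P₀ = 0.150723 (from M/M/c formula)
C(c,a) = [a^c/(c!(1−ρ))]·P₀ = [23.91502/(120·0.6226)]·0.150723
= 0.32008·0.150723 = 0.048243

Final: 0.048243


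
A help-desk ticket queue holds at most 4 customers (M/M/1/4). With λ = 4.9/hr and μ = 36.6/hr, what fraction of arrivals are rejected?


ρ = λ/μ = 4.9/36.6 = 0.1339
P_K = (1−ρ)ρ^K/(1−ρ^(K+1)) = (0.8661·0.0003213)/(1 − 0.00004301)
= 0.0002783/0.999957 = 0.0002783

Final: 0.0002783


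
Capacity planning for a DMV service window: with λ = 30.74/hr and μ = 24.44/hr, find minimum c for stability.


Stability requires cμ > λ ⇔ c > λ/μ.
λ/μ = 30.74/24.44 = 1.2578
Minimum integer c = ⌊1.2578⌋ + 1 = 2
Check: 2·24.44 = 48.88 > 30.74, while 1·24.44 = 24.44 ≤ 30.74

Final: 2 servers


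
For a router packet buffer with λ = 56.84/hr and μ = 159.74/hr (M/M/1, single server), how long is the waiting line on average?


ρ = 56.84/159.74 = 0.3558
Lq = ρ²/(1−ρ) = 0.1266/0.6442 = 0.1966

Final: 0.1966


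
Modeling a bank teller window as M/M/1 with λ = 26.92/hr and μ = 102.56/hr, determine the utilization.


ρ = λ/μ = 26.92/102.56 = 0.2625

Final: 0.2625


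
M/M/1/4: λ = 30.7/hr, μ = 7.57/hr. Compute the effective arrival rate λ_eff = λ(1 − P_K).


ρ = 4.0555; P_K = (1−ρ)ρ^4/(1−ρ^5) = 0.754108
λ_eff = λ(1 − P_K) = 30.7·(1 − 0.754108) = 30.7·0.245892 = 7.5489 /hr

Final: 7.5489 /hr


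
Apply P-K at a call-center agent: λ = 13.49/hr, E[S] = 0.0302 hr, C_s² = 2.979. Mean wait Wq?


ρ = λ·E[S] = 13.49·0.0302 = 0.4074
E[S²] = E[S]²(1+C_s²) = 0.0302²·(1+2.979) = 0.003629
Wq = λ·E[S²]/(2(1−ρ)) = 13.49·0.003629/(2·0.5926) = 0.04131 hr

Final: 0.04131 hr


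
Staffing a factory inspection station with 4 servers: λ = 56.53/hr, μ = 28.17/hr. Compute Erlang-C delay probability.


a = λ/μ = 2.0067; ρ = a/4 = 0.5017
P₀ = 0.129482 (from M/M/c formula)
C(c,a) = [a^c/(c!(1−ρ))]·P₀ = [16.21693/(24·0.4983)]·0.129482
= 1.35598·0.129482 = 0.175575

Final: 0.175575


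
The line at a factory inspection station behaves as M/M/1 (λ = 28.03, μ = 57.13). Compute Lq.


ρ = 28.03/57.13 = 0.4906
Lq = ρ²/(1−ρ) = 0.2407/0.5094 = 0.4726

Final: 0.4726


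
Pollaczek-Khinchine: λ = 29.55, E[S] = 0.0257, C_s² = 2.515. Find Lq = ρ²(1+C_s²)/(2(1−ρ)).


ρ = λ·E[S] = 29.55·0.0257 = 0.7594
Lq = ρ²(1+C_s²)/(2(1−ρ)) = 0.5767·(1+2.515)/(2·0.2406)
= 0.5767·3.5150/0.4811 = 4.21351

Final: 4.21351


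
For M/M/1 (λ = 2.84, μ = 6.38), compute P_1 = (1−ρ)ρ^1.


ρ = 2.84/6.38 = 0.4451
P_n = (1−ρ)·ρ^n = (1 − 0.4451)·0.4451^1 = 0.5549·0.445141 = 0.246990

Final: 0.246990


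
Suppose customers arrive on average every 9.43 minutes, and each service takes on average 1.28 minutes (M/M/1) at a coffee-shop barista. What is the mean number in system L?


λ = 60/9.43 = 6.3627 /hr
μ = 60/1.28 = 46.8750 /hr
ρ = λ/μ = 6.3627/46.8750 = 0.1357
L = ρ/(1−ρ) = 0.1357/0.8643 = 0.1571

Final: 0.1571


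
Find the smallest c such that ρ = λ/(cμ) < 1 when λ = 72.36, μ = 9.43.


Stability requires cμ > λ ⇔ c > λ/μ.
λ/μ = 72.36/9.43 = 7.6734
Minimum integer c = ⌊7.6734⌋ + 1 = 8
Check: 8·9.43 = 75.44 > 72.36, while 7·9.43 = 66.01 ≤ 72.36

Final: 8 servers


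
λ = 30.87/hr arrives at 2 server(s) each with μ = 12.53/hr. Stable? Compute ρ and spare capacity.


Total capacity cμ = 2·12.53 = 25.06/hr
ρ = λ/(cμ) = 30.87/25.06 = 1.2318
Stable ⇔ ρ < 1: NO
Spare capacity = cμ − λ = 25.06 − 30.87 = -5.81/hr

Final: ρ = 1.2318; unstable; margin = -5.81/hr


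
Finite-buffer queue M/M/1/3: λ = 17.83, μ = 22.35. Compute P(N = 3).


ρ = λ/μ = 17.83/22.35 = 0.7978
P_K = (1−ρ)ρ^K/(1−ρ^(K+1)) = (0.2022·0.507717)/(1 − 0.405038)
= 0.102679/0.594962 = 0.172581

Final: 0.172581


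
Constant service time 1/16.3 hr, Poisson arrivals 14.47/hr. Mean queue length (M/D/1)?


ρ = 14.47/16.3 = 0.8877
M/D/1: Lq = ρ²/(2(1−ρ)) = 0.7881/(2·0.1123) = 3.50969

Final: 3.50969


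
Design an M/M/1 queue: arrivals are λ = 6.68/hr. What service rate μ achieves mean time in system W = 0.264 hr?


W = 1/(μ−λ) ⇒ μ − λ = 1/W = 1/0.264 = 3.7879
μ = λ + 1/W = 6.68 + 3.7879 = 10.4679 per hr

Final: 10.4679 /hr


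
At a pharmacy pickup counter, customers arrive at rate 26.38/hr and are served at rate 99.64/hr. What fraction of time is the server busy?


ρ = λ/μ = 26.38/99.64 = 0.2648

Final: 0.2648


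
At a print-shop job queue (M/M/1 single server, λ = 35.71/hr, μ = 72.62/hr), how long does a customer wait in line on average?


ρ = 35.71/72.62 = 0.4917
Wq = ρ/(μ−λ) = 0.4917/(72.62 − 35.71) = 0.4917/36.91 = 0.01332 hr

Final: 0.01332 hr


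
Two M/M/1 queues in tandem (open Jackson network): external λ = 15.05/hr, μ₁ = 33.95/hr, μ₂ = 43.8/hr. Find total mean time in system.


Each node sees arrival rate λ = 15.05/hr (tandem ⇒ throughput preserved).
W₁ = 1/(μ₁−λ) = 1/(33.95−15.05) = 0.05291 hr
W₂ = 1/(μ₂−λ) = 1/(43.8−15.05) = 0.03478 hr
W_total = W₁ + W₂ = 0.05291 + 0.03478 = 0.08769 hr

Final: 0.08769 hr


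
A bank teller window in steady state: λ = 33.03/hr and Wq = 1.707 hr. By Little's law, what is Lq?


Lq = λWq = 33.03·1.707 = 56.3822

Final: 56.3822


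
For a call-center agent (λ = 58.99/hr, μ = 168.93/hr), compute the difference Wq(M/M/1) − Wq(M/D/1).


ρ = 58.99/168.93 = 0.3492
Wq(M/M/1) = ρ/(μ−λ) = 0.3492/109.94 = 0.003176 hr
Wq(M/D/1) = ρ/(2(μ−λ)) = 0.001588 hr
Savings = 0.003176 − 0.001588 = 0.001588 hr

Final: 0.001588 hr


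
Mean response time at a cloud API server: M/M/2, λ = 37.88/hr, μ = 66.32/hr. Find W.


a = 0.5712; ρ = 0.2856; P₀ = 0.555712
Lq = P₀·a^c·ρ/(c!(1−ρ)²) = 0.05072
Wq = Lq/λ = 0.05072/37.88 = 0.001339 hr
W = Wq + 1/μ = 0.001339 + 0.01508 = 0.01642 hr

Final: 0.01642 hr


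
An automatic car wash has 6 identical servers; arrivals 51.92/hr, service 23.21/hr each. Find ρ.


ρ = λ/(cμ) = 51.92/(6·23.21) = 51.92/139.26 = 0.3728

Final: 0.3728


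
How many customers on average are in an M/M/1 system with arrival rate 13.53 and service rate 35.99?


ρ = λ/μ = 13.53/35.99 = 0.3759
L = ρ/(1−ρ) = 0.3759/(1 − 0.3759) = 0.3759/0.6241 = 0.6024

Final: 0.6024


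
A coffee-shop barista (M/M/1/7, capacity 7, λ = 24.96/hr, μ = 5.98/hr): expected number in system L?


ρ = 24.96/5.98 = 4.1739
L = ρ[1 − (K+1)ρ^K + Kρ^(K+1)] / [(1−ρ)(1−ρ^(K+1))]
Numerator: 4.1739·(1 − 8·22070.073483 + 7·92118.567580) = 1954519.868647
Denominator: (-3.1739)·(-92117.567580) = 292373.149275
L = 1954519.868647/292373.149275 = 6.6850

Final: 6.6850


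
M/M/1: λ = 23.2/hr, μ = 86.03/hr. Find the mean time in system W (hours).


W = 1/(μ−λ) = 1/(86.03 − 23.2) = 1/62.83 = 0.01592 hr

Final: 0.01592 hr


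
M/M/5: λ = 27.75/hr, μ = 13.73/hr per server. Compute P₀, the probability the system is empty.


a = λ/μ = 27.75/13.73 = 2.0211; ρ = a/c = 0.4042
Σ_{k=0}^{4} a^k/k! (terms k=0..4) = 1.00000 + 2.02112 + 2.04247 + 1.37602 + 0.69528 = 7.13489
Tail: a^5/(5!(1−ρ)) = 33.72580/(120·0.5958) = 0.47174
P₀ = 1/(7.13489 + 0.47174) = 1/7.60663 = 0.131464

Final: 0.131464


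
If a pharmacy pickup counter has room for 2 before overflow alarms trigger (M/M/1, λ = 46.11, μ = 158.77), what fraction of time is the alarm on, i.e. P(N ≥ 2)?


ρ = 46.11/158.77 = 0.2904
P(N ≥ n) = ρ^n = 0.2904^2 = 0.084344

Final: 0.084344


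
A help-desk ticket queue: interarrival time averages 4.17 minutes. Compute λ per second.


λ = 1/(interarrival time) in consistent units.
1 second = 0.0166667 min, so λ = 0.0166667/4.17 = 0.003997 per second

Final: 0.003997 /sec


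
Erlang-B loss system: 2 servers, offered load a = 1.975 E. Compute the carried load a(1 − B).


B(2,1.975) = 0.395977 (Erlang-B)
Carried load = a(1 − B) = 1.975·(1 − 0.395977) = 1.975·0.604023 = 1.1929 E

Final: 1.1929 Erlangs


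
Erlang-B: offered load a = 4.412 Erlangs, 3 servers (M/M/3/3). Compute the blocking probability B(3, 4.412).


B(c,a) = (a^c/c!) / Σ_{k=0}^{c} a^k/k!
a^3/3! = 14.313810
Σ terms (k=0..3): 1.00000 + 4.41200 + 9.73287 + 14.31381 = 29.458682
B = 14.313810/29.458682 = 0.485894

Final: 0.485894


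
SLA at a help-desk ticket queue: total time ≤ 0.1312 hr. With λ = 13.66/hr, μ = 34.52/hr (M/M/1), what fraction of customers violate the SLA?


W ~ Exponential(μ−λ) for M/M/1.
μ − λ = 34.52 − 13.66 = 20.8600
P(W > t) = e^{−(μ−λ)t} = e^{−2.7368} = 0.064775

Final: 0.064775


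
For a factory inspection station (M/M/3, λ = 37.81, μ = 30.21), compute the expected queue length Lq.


a = λ/μ = 1.2516; ρ = a/3 = 0.4172
P₀ = 0.278130
Lq = P₀·a^c·ρ / (c!·(1−ρ)²) = 0.278130·1.96050·0.4172/(6·0.33967)
= 0.11162

Final: 0.11162


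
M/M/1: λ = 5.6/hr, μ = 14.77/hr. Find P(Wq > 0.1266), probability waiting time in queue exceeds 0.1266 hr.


ρ = 5.6/14.77 = 0.3791
P(Wq > t) = ρ·e^{−(μ−λ)t} = 0.3791·e^{−1.1609}
= 0.3791·0.313197 = 0.118748

Final: 0.118748


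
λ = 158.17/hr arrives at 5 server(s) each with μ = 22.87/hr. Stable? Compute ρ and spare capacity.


Total capacity cμ = 5·22.87 = 114.35/hr
ρ = λ/(cμ) = 158.17/114.35 = 1.3832
Stable ⇔ ρ < 1: NO
Spare capacity = cμ − λ = 114.35 − 158.17 = -43.82/hr

Final: ρ = 1.3832; unstable; margin = -43.82/hr


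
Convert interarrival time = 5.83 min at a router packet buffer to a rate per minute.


λ = 1/(interarrival time) in consistent units.
1 minute = 1 min, so λ = 1/5.83 = 0.1715 per minute

Final: 0.1715 /min


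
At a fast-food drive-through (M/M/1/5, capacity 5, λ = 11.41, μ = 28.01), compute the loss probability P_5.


ρ = λ/μ = 11.41/28.01 = 0.4074
P_K = (1−ρ)ρ^K/(1−ρ^(K+1)) = (0.5926·0.011217)/(1 − 0.004569)
= 0.006647/0.995431 = 0.006678

Final: 0.006678


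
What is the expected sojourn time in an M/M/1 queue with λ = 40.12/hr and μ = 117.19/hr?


W = 1/(μ−λ) = 1/(117.19 − 40.12) = 1/77.07 = 0.01298 hr

Final: 0.01298 hr


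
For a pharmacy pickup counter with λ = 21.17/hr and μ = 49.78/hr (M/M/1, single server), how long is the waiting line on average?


ρ = 21.17/49.78 = 0.4253
Lq = ρ²/(1−ρ) = 0.1809/0.5747 = 0.3147

Final: 0.3147


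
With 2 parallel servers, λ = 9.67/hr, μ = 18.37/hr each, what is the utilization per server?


ρ = λ/(cμ) = 9.67/(2·18.37) = 9.67/36.74 = 0.2632

Final: 0.2632


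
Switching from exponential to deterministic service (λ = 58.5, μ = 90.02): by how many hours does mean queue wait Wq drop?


ρ = 58.5/90.02 = 0.6499
Wq(M/M/1) = ρ/(μ−λ) = 0.6499/31.52 = 0.02062 hr
Wq(M/D/1) = ρ/(2(μ−λ)) = 0.01031 hr
Savings = 0.02062 − 0.01031 = 0.01031 hr

Final: 0.01031 hr


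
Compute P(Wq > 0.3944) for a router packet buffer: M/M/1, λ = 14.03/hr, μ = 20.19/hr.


ρ = 14.03/20.19 = 0.6949
P(Wq > t) = ρ·e^{−(μ−λ)t} = 0.6949·e^{−2.4295}
= 0.6949·0.088081 = 0.061207

Final: 0.061207


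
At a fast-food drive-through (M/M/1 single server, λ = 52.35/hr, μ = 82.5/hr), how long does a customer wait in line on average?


ρ = 52.35/82.5 = 0.6345
Wq = ρ/(μ−λ) = 0.6345/(82.5 − 52.35) = 0.6345/30.15 = 0.02105 hr

Final: 0.02105 hr


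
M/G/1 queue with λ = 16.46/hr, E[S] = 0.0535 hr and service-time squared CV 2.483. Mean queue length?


ρ = λ·E[S] = 16.46·0.0535 = 0.8806
Lq = ρ²(1+C_s²)/(2(1−ρ)) = 0.7755·(1+2.483)/(2·0.1194)
= 0.7755·3.4830/0.2388 = 11.31157

Final: 11.31157


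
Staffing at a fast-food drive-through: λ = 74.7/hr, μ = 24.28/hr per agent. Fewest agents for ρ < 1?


Stability requires cμ > λ ⇔ c > λ/μ.
λ/μ = 74.7/24.28 = 3.0766
Minimum integer c = ⌊3.0766⌋ + 1 = 4
Check: 4·24.28 = 97.12 > 74.7, while 3·24.28 = 72.84 ≤ 74.7

Final: 4 servers


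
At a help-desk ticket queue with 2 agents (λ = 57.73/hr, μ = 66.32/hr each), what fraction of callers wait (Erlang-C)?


a = λ/μ = 0.8705; ρ = a/2 = 0.4352
P₀ = 0.393497 (from M/M/c formula)
C(c,a) = [a^c/(c!(1−ρ))]·P₀ = [0.75773/(2·0.5648)]·0.393497
= 0.67084·0.393497 = 0.263973

Final: 0.263973


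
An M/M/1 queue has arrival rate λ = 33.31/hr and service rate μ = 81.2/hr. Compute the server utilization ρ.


ρ = λ/μ = 33.31/81.2 = 0.4102

Final: 0.4102


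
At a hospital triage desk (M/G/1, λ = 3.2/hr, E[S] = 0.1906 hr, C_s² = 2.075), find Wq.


ρ = λ·E[S] = 3.2·0.1906 = 0.6099
E[S²] = E[S]²(1+C_s²) = 0.1906²·(1+2.075) = 0.111710
Wq = λ·E[S²]/(2(1−ρ)) = 3.2·0.111710/(2·0.3901) = 0.45820 hr

Final: 0.45820 hr


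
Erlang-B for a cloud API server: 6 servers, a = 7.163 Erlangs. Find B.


B(c,a) = (a^c/c!) / Σ_{k=0}^{c} a^k/k!
a^6/6! = 187.601890
Σ terms (k=0..6): 1.00000 + 7.16300 + 25.65428 + 61.25388 + 109.69039 + 157.14245 + 187.60189 = 549.505887
B = 187.601890/549.505887 = 0.341401

Final: 0.341401


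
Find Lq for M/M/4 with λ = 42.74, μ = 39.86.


a = λ/μ = 1.0723; ρ = a/4 = 0.2681
P₀ = 0.341550
Lq = P₀·a^c·ρ / (c!·(1−ρ)²) = 0.341550·1.32187·0.2681/(24·0.53573)
= 0.009413

Final: 0.009413


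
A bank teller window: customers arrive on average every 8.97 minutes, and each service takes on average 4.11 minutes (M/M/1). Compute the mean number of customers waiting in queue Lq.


λ = 60/8.97 = 6.6890 /hr
μ = 60/4.11 = 14.5985 /hr
ρ = λ/μ = 6.6890/14.5985 = 0.4582
Lq = ρ²/(1−ρ) = 0.2099/0.5418 = 0.3875

Final: 0.3875


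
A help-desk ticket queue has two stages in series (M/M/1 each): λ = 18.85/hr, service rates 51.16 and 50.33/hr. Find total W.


Each node sees arrival rate λ = 18.85/hr (tandem ⇒ throughput preserved).
W₁ = 1/(μ₁−λ) = 1/(51.16−18.85) = 0.03095 hr
W₂ = 1/(μ₂−λ) = 1/(50.33−18.85) = 0.03177 hr
W_total = W₁ + W₂ = 0.03095 + 0.03177 = 0.06272 hr

Final: 0.06272 hr


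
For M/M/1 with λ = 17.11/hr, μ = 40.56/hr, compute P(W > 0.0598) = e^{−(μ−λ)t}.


W ~ Exponential(μ−λ) for M/M/1.
μ − λ = 40.56 − 17.11 = 23.4500
P(W > t) = e^{−(μ−λ)t} = e^{−1.4023} = 0.246028

Final: 0.246028


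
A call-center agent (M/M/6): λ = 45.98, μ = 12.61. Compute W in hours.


a = 3.6463; ρ = 0.6077; P₀ = 0.024733
Lq = P₀·a^c·ρ/(c!(1−ρ)²) = 0.31884
Wq = Lq/λ = 0.31884/45.98 = 0.006934 hr
W = Wq + 1/μ = 0.006934 + 0.07930 = 0.08624 hr

Final: 0.08624 hr


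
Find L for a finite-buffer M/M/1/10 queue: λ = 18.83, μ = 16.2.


ρ = 18.83/16.2 = 1.1623
L = ρ[1 − (K+1)ρ^K + Kρ^(K+1)] / [(1−ρ)(1−ρ^(K+1))]
Numerator: 1.1623·(1 − 11·4.501456 + 10·5.232248) = 4.424427
Denominator: (-0.1623)·(-4.232248) = 0.687087
L = 4.424427/0.687087 = 6.4394

Final: 6.4394


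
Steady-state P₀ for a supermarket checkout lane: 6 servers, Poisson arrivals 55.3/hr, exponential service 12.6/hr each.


a = λ/μ = 55.3/12.6 = 4.3889; ρ = a/c = 0.7315
Σ_{k=0}^{5} a^k/k! (terms k=0..5) = 1.00000 + 4.38889 + 9.63117 + 14.09005 + 15.45992 + 13.57037 = 58.14040
Tail: a^6/(6!(1−ρ)) = 7147.06147/(720·0.2685) = 36.96756
P₀ = 1/(58.14040 + 36.96756) = 1/95.10796 = 0.010514

Final: 0.010514


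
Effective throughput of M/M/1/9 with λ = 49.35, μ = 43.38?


ρ = 1.1376; P_K = (1−ρ)ρ^9/(1−ρ^10) = 0.166960
λ_eff = λ(1 − P_K) = 49.35·(1 − 0.166960) = 49.35·0.833040 = 41.1105 /hr

Final: 41.1105 /hr


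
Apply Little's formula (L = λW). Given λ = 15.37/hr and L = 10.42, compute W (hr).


W = L/λ = 10.42/15.37 = 0.6779 hr

Final: 0.6779 hr


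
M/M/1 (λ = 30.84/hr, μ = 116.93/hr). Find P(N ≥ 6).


ρ = 30.84/116.93 = 0.2637
P(N ≥ n) = ρ^n = 0.2637^6 = 0.0003366

Final: 0.0003366


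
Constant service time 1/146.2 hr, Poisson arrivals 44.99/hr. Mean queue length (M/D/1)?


ρ = 44.99/146.2 = 0.3077
M/D/1: Lq = ρ²/(2(1−ρ)) = 0.09470/(2·0.6923) = 0.06840

Final: 0.06840


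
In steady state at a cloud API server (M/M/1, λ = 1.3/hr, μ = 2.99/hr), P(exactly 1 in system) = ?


ρ = 1.3/2.99 = 0.4348
P_n = (1−ρ)·ρ^n = (1 − 0.4348)·0.4348^1 = 0.5652·0.434783 = 0.245747

Final: 0.245747


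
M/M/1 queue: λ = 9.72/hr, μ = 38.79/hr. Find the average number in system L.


ρ = λ/μ = 9.72/38.79 = 0.2506
L = ρ/(1−ρ) = 0.2506/(1 − 0.2506) = 0.2506/0.7494 = 0.3344

Final: 0.3344


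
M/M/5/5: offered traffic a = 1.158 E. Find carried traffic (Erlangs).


B(5,1.158) = 0.005458 (Erlang-B)
Carried load = a(1 − B) = 1.158·(1 − 0.005458) = 1.158·0.994542 = 1.1517 E

Final: 1.1517 Erlangs


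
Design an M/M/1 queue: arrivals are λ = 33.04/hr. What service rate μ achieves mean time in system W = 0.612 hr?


W = 1/(μ−λ) ⇒ μ − λ = 1/W = 1/0.612 = 1.6340
μ = λ + 1/W = 33.04 + 1.6340 = 34.6740 per hr

Final: 34.6740 /hr


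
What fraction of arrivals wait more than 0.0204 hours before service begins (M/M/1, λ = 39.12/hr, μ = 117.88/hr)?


ρ = 39.12/117.88 = 0.3319
P(Wq > t) = ρ·e^{−(μ−λ)t} = 0.3319·e^{−1.6067}
= 0.3319·0.200548 = 0.066554

Final: 0.066554


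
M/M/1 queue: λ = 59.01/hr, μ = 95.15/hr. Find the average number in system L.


ρ = λ/μ = 59.01/95.15 = 0.6202
L = ρ/(1−ρ) = 0.6202/(1 − 0.6202) = 0.6202/0.3798 = 1.6328

Final: 1.6328


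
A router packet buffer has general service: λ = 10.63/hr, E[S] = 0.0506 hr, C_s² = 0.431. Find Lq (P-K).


ρ = λ·E[S] = 10.63·0.0506 = 0.5379
Lq = ρ²(1+C_s²)/(2(1−ρ)) = 0.2893·(1+0.431)/(2·0.4621)
= 0.2893·1.4310/0.9242 = 0.44794

Final: 0.44794


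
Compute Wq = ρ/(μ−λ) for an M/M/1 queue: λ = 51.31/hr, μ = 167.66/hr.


ρ = 51.31/167.66 = 0.3060
Wq = ρ/(μ−λ) = 0.3060/(167.66 − 51.31) = 0.3060/116.35 = 0.002630 hr

Final: 0.002630 hr


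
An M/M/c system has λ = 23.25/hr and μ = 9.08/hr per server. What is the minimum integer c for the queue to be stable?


Stability requires cμ > λ ⇔ c > λ/μ.
λ/μ = 23.25/9.08 = 2.5606
Minimum integer c = ⌊2.5606⌋ + 1 = 3
Check: 3·9.08 = 27.24 > 23.25, while 2·9.08 = 18.16 ≤ 23.25

Final: 3 servers


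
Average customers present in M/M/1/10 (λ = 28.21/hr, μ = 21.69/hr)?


ρ = 28.21/21.69 = 1.3006
L = ρ[1 − (K+1)ρ^K + Kρ^(K+1)] / [(1−ρ)(1−ρ^(K+1))]
Numerator: 1.3006·(1 − 11·13.849540 + 10·18.012702) = 37.433964
Denominator: (-0.3006)·(-17.012702) = 5.114007
L = 37.433964/5.114007 = 7.3199

Final: 7.3199


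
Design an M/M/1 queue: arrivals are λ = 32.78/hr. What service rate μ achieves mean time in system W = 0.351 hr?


W = 1/(μ−λ) ⇒ μ − λ = 1/W = 1/0.351 = 2.8490
μ = λ + 1/W = 32.78 + 2.8490 = 35.6290 per hr

Final: 35.6290 /hr


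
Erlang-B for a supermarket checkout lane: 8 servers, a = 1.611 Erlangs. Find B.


B(c,a) = (a^c/c!) / Σ_{k=0}^{c} a^k/k!
a^8/8! = 0.001125
Σ terms (k=0..8): 1.00000 + 1.61100 + 1.29766 + 0.69684 + 0.28065 + 0.09043 + 0.02428 + 0.005588 + 0.001125 = 5.007577
B = 0.001125/5.007577 = 0.0002247

Final: 0.0002247


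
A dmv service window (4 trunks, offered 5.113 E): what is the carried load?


B(4,5.113) = 0.407166 (Erlang-B)
Carried load = a(1 − B) = 5.113·(1 − 0.407166) = 5.113·0.592834 = 3.0312 E

Final: 3.0312 Erlangs


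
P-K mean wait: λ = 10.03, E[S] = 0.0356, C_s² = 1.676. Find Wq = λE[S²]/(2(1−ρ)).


ρ = λ·E[S] = 10.03·0.0356 = 0.3571
E[S²] = E[S]²(1+C_s²) = 0.0356²·(1+1.676) = 0.003391
Wq = λ·E[S²]/(2(1−ρ)) = 10.03·0.003391/(2·0.6429) = 0.02645 hr

Final: 0.02645 hr


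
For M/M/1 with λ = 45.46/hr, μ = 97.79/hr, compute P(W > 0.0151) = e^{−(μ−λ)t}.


W ~ Exponential(μ−λ) for M/M/1.
μ − λ = 97.79 − 45.46 = 52.3300
P(W > t) = e^{−(μ−λ)t} = e^{−0.7902} = 0.453762

Final: 0.453762


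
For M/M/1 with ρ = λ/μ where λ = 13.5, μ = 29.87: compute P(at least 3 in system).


ρ = 13.5/29.87 = 0.4520
P(N ≥ n) = ρ^n = 0.4520^3 = 0.092320

Final: 0.092320


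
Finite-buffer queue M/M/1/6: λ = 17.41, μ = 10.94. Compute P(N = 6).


ρ = λ/μ = 17.41/10.94 = 1.5914
P_K = (1−ρ)ρ^K/(1−ρ^(K+1)) = (-0.5914·16.243840)/(1 − 25.850571)
= -9.606732/-24.850571 = 0.386580

Final: 0.386580


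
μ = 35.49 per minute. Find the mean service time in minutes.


Mean service time = 1/μ = 1/35.49 minute = 0.02818 minute
In minutes: 0.02818 × 1 = 0.02818 min

Final: 0.02818 min


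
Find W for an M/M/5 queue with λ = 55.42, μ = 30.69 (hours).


a = 1.8058; ρ = 0.3612; P₀ = 0.163633
Lq = P₀·a^c·ρ/(c!(1−ρ)²) = 0.02317
Wq = Lq/λ = 0.02317/55.42 = 0.0004181 hr
W = Wq + 1/μ = 0.0004181 + 0.03258 = 0.03300 hr

Final: 0.03300 hr


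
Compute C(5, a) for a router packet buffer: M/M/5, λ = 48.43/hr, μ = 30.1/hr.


a = λ/μ = 1.6090; ρ = a/5 = 0.3218
P₀ = 0.199628 (from M/M/c formula)
C(c,a) = [a^c/(c!(1−ρ))]·P₀ = [10.78301/(120·0.6782)]·0.199628
= 0.13249·0.199628 = 0.026450

Final: 0.026450


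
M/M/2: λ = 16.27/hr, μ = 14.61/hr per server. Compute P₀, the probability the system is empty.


a = λ/μ = 16.27/14.61 = 1.1136; ρ = a/c = 0.5568
Σ_{k=0}^{1} a^k/k! (terms k=0..1) = 1.00000 + 1.11362 = 2.11362
Tail: a^2/(2!(1−ρ)) = 1.24015/(2·0.4432) = 1.39912
P₀ = 1/(2.11362 + 1.39912) = 1/3.51274 = 0.284678

Final: 0.284678


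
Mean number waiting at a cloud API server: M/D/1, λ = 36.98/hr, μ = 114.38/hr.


ρ = 36.98/114.38 = 0.3233
M/D/1: Lq = ρ²/(2(1−ρ)) = 0.1045/(2·0.6767) = 0.07723

Final: 0.07723


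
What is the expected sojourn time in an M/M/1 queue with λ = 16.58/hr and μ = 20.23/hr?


W = 1/(μ−λ) = 1/(20.23 − 16.58) = 1/3.65 = 0.2740 hr

Final: 0.2740 hr


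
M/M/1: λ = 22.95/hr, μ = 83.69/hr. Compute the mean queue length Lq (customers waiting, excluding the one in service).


ρ = 22.95/83.69 = 0.2742
Lq = ρ²/(1−ρ) = 0.07520/0.7258 = 0.1036

Final: 0.1036


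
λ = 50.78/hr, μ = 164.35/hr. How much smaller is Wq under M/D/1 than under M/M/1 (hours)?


ρ = 50.78/164.35 = 0.3090
Wq(M/M/1) = ρ/(μ−λ) = 0.3090/113.57 = 0.002721 hr
Wq(M/D/1) = ρ/(2(μ−λ)) = 0.001360 hr
Savings = 0.002721 − 0.001360 = 0.001360 hr

Final: 0.001360 hr


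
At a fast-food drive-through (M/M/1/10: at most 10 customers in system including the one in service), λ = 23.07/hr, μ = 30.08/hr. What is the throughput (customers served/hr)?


ρ = 0.7670; P_K = (1−ρ)ρ^10/(1−ρ^11) = 0.017348
λ_eff = λ(1 − P_K) = 23.07·(1 − 0.017348) = 23.07·0.982652 = 22.6698 /hr

Final: 22.6698 /hr


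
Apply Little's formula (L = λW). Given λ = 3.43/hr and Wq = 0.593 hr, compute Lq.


Lq = λWq = 3.43·0.593 = 2.0340

Final: 2.0340


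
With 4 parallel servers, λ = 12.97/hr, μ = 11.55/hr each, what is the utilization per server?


ρ = λ/(cμ) = 12.97/(4·11.55) = 12.97/46.20 = 0.2807

Final: 0.2807


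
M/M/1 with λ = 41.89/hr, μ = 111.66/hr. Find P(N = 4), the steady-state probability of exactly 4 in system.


ρ = 41.89/111.66 = 0.3752
P_n = (1−ρ)·ρ^n = (1 − 0.3752)·0.3752^4 = 0.6248·0.019808 = 0.012377

Final: 0.012377


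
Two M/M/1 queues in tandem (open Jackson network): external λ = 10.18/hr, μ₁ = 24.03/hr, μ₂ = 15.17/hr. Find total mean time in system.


Each node sees arrival rate λ = 10.18/hr (tandem ⇒ throughput preserved).
W₁ = 1/(μ₁−λ) = 1/(24.03−10.18) = 0.07220 hr
W₂ = 1/(μ₂−λ) = 1/(15.17−10.18) = 0.20040 hr
W_total = W₁ + W₂ = 0.07220 + 0.20040 = 0.27260 hr

Final: 0.27260 hr


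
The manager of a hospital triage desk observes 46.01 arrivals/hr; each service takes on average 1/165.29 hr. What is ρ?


ρ = λ/μ = 46.01/165.29 = 0.2784

Final: 0.2784


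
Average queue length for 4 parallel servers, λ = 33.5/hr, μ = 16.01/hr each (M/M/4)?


a = λ/μ = 2.0924; ρ = a/4 = 0.5231
P₀ = 0.117878
Lq = P₀·a^c·ρ / (c!·(1−ρ)²) = 0.117878·19.16964·0.5231/(24·0.22742)
= 0.21657

Final: 0.21657


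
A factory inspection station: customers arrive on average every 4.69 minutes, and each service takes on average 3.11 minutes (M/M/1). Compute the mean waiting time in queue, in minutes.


λ = 60/4.69 = 12.7932 /hr
μ = 60/3.11 = 19.2926 /hr
ρ = λ/μ = 12.7932/19.2926 = 0.6631
Wq = ρ/(μ−λ) = 0.6631/(19.2926−12.7932) = 0.10203 hr
In minutes: 0.10203·60 = 6.122 min

Final: 6.122 min


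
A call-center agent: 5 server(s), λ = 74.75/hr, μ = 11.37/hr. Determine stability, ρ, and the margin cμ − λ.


Total capacity cμ = 5·11.37 = 56.85/hr
ρ = λ/(cμ) = 74.75/56.85 = 1.3149
Stable ⇔ ρ < 1: NO
Spare capacity = cμ − λ = 56.85 − 74.75 = -17.90/hr

Final: ρ = 1.3149; unstable; margin = -17.90/hr


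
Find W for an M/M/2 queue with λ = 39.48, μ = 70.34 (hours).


a = 0.5613; ρ = 0.2806; P₀ = 0.561723
Lq = P₀·a^c·ρ/(c!(1−ρ)²) = 0.04798
Wq = Lq/λ = 0.04798/39.48 = 0.001215 hr
W = Wq + 1/μ = 0.001215 + 0.01422 = 0.01543 hr

Final: 0.01543 hr


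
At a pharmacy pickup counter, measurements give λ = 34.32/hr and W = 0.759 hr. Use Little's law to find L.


L = λW = 34.32·0.759 = 26.0489

Final: 26.0489


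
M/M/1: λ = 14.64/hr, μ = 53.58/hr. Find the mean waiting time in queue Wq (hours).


ρ = 14.64/53.58 = 0.2732
Wq = ρ/(μ−λ) = 0.2732/(53.58 − 14.64) = 0.2732/38.94 = 0.007017 hr

Final: 0.007017 hr


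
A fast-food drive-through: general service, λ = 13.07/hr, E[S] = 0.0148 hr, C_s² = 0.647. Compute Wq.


ρ = λ·E[S] = 13.07·0.0148 = 0.1934
E[S²] = E[S]²(1+C_s²) = 0.0148²·(1+0.647) = 0.0003608
Wq = λ·E[S²]/(2(1−ρ)) = 13.07·0.0003608/(2·0.8066) = 0.002923 hr

Final: 0.002923 hr


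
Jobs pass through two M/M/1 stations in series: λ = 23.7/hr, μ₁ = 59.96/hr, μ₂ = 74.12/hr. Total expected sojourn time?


Each node sees arrival rate λ = 23.7/hr (tandem ⇒ throughput preserved).
W₁ = 1/(μ₁−λ) = 1/(59.96−23.7) = 0.02758 hr
W₂ = 1/(μ₂−λ) = 1/(74.12−23.7) = 0.01983 hr
W_total = W₁ + W₂ = 0.02758 + 0.01983 = 0.04741 hr

Final: 0.04741 hr


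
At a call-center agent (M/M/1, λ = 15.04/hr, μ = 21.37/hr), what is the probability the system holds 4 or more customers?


ρ = 15.04/21.37 = 0.7038
P(N ≥ n) = ρ^n = 0.7038^4 = 0.245343

Final: 0.245343


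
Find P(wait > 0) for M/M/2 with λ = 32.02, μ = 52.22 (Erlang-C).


a = λ/μ = 0.6132; ρ = a/2 = 0.3066
P₀ = 0.530705 (from M/M/c formula)
C(c,a) = [a^c/(c!(1−ρ))]·P₀ = [0.37598/(2·0.6934)]·0.530705
= 0.27111·0.530705 = 0.143880

Final: 0.143880


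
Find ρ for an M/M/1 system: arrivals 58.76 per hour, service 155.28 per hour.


ρ = λ/μ = 58.76/155.28 = 0.3784

Final: 0.3784


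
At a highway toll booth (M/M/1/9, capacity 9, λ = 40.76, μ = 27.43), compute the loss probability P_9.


ρ = λ/μ = 40.76/27.43 = 1.4860
P_K = (1−ρ)ρ^K/(1−ρ^(K+1)) = (-0.4860·35.324442)/(1 − 52.490859)
= -17.166417/-51.490859 = 0.333388

Final: 0.333388


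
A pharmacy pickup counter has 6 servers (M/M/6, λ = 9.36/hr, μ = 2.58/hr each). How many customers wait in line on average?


a = λ/μ = 3.6279; ρ = a/6 = 0.6047
P₀ = 0.025232
Lq = P₀·a^c·ρ / (c!·(1−ρ)²) = 0.025232·2280.01055·0.6047/(720·0.15630)
= 0.30910

Final: 0.30910


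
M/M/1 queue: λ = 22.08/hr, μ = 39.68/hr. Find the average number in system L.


ρ = λ/μ = 22.08/39.68 = 0.5565
L = ρ/(1−ρ) = 0.5565/(1 − 0.5565) = 0.5565/0.4435 = 1.2545

Final: 1.2545


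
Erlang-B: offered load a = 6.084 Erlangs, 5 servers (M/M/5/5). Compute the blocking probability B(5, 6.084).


B(c,a) = (a^c/c!) / Σ_{k=0}^{c} a^k/k!
a^5/5! = 69.464799
Σ terms (k=0..5): 1.00000 + 6.08400 + 18.50753 + 37.53327 + 57.08810 + 69.46480 = 189.677692
B = 69.464799/189.677692 = 0.366225

Final: 0.366225


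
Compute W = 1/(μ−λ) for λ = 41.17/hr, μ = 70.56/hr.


W = 1/(μ−λ) = 1/(70.56 − 41.17) = 1/29.39 = 0.03403 hr

Final: 0.03403 hr


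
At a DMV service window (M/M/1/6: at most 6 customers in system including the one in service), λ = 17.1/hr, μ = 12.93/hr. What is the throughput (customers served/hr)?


ρ = 1.3225; P_K = (1−ρ)ρ^6/(1−ρ^7) = 0.283995
λ_eff = λ(1 − P_K) = 17.1·(1 − 0.283995) = 17.1·0.716005 = 12.2437 /hr

Final: 12.2437 /hr


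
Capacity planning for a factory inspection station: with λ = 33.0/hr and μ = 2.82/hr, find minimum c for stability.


Stability requires cμ > λ ⇔ c > λ/μ.
λ/μ = 33.0/2.82 = 11.7021
Minimum integer c = ⌊11.7021⌋ + 1 = 12
Check: 12·2.82 = 33.84 > 33.0, while 11·2.82 = 31.02 ≤ 33.0

Final: 12 servers


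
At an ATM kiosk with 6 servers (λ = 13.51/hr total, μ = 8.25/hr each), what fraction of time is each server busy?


ρ = λ/(cμ) = 13.51/(6·8.25) = 13.51/49.50 = 0.2729

Final: 0.2729


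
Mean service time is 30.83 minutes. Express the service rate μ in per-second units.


μ = 1/(service time) in consistent units.
1 second = 0.0166667 min, so μ = 0.0166667/30.83 = 0.0005406 per second

Final: 0.0005406 /sec


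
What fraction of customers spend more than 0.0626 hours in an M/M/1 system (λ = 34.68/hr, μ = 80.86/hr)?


W ~ Exponential(μ−λ) for M/M/1.
μ − λ = 80.86 − 34.68 = 46.1800
P(W > t) = e^{−(μ−λ)t} = e^{−2.8909} = 0.055528

Final: 0.055528


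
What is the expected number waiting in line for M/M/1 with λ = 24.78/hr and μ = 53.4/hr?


ρ = 24.78/53.4 = 0.4640
Lq = ρ²/(1−ρ) = 0.2153/0.5360 = 0.4018

Final: 0.4018


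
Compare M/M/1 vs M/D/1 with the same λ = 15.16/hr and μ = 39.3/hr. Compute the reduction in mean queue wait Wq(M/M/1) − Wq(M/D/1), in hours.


ρ = 15.16/39.3 = 0.3858
Wq(M/M/1) = ρ/(μ−λ) = 0.3858/24.14 = 0.01598 hr
Wq(M/D/1) = ρ/(2(μ−λ)) = 0.007990 hr
Savings = 0.01598 − 0.007990 = 0.007990 hr

Final: 0.007990 hr
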